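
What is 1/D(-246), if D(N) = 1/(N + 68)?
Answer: -178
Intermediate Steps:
D(N) = 1/(68 + N)
1/D(-246) = 1/(1/(68 - 246)) = 1/(1/(-178)) = 1/(-1/178) = -178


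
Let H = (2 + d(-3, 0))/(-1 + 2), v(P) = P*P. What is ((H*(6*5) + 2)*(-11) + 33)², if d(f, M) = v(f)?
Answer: 13097161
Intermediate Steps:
v(P) = P²
d(f, M) = f²
H = 11 (H = (2 + (-3)²)/(-1 + 2) = (2 + 9)/1 = 11*1 = 11)
((H*(6*5) + 2)*(-11) + 33)² = ((11*(6*5) + 2)*(-11) + 33)² = ((11*30 + 2)*(-11) + 33)² = ((330 + 2)*(-11) + 33)² = (332*(-11) + 33)² = (-3652 + 33)² = (-3619)² = 13097161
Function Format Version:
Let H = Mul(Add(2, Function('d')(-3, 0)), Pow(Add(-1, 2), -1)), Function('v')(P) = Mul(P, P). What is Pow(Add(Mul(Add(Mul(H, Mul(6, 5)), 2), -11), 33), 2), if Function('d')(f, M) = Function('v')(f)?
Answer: 13097161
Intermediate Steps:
Function('v')(P) = Pow(P, 2)
Function('d')(f, M) = Pow(f, 2)
H = 11 (H = Mul(Add(2, Pow(-3, 2)), Pow(Add(-1, 2), -1)) = Mul(Add(2, 9), Pow(1, -1)) = Mul(11, 1) = 11)
Pow(Add(Mul(Add(Mul(H, Mul(6, 5)), 2), -11), 33), 2) = Pow(Add(Mul(Add(Mul(11, Mul(6, 5)), 2), -11), 33), 2) = Pow(Add(Mul(Add(Mul(11, 30), 2), -11), 33), 2) = Pow(Add(Mul(Add(330, 2), -11), 33), 2) = Pow(Add(Mul(332, -11), 33), 2) = Pow(Add(-3652, 33), 2) = Pow(-3619, 2) = 13097161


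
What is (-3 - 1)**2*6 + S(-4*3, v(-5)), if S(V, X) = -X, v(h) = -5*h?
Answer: 71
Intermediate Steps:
(-3 - 1)**2*6 + S(-4*3, v(-5)) = (-3 - 1)**2*6 - (-5)*(-5) = (-4)**2*6 - 1*25 = 16*6 - 25 = 96 - 25 = 71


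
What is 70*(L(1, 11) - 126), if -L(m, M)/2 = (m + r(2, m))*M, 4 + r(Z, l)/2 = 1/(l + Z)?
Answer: 2800/3 ≈ 933.33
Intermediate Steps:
r(Z, l) = -8 + 2/(Z + l) (r(Z, l) = -8 + 2/(l + Z) = -8 + 2/(Z + l))
L(m, M) = -2*M*(m + 2*(-7 - 4*m)/(2 + m)) (L(m, M) = -2*(m + 2*(1 - 4*2 - 4*m)/(2 + m))*M = -2*(m + 2*(1 - 8 - 4*m)/(2 + m))*M = -2*(m + 2*(-7 - 4*m)/(2 + m))*M = -2*M*(m + 2*(-7 - 4*m)/(2 + m)))
70*(L(1, 11) - 126) = 70*(2*11*(14 - 1*1² + 6*1)/(2 + 1) - 126) = 70*(2*11*(14 - 1*1 + 6)/3 - 126) = 70*(2*11*(⅓)*(14 - 1 + 6) - 126) = 70*(2*11*(⅓)*19 - 126) = 70*(418/3 - 126) = 70*(40/3) = 2800/3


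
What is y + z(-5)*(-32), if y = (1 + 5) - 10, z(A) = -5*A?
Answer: -804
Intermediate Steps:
y = -4 (y = 6 - 10 = -4)
y + z(-5)*(-32) = -4 - 5*(-5)*(-32) = -4 + 25*(-32) = -4 - 800 = -804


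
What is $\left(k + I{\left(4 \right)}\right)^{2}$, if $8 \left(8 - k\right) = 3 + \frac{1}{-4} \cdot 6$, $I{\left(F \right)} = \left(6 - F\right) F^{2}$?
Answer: $\frac{405769}{256} \approx 1585.0$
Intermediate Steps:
$I{\left(F \right)} = F^{2} \left(6 - F\right)$
$k = \frac{125}{16}$ ($k = 8 - \frac{3 + \frac{1}{-4} \cdot 6}{8} = 8 - \frac{3 - \frac{3}{2}}{8} = 8 - \frac{3}{16} = \frac{125}{16} \approx 7.8125$)
$\left(k + I{\left(4 \right)}\right)^{2} = \left(\frac{125}{16} + 4^{2} \left(6 - 4\right)\right)^{2} = \left(\frac{125}{16} + 16 \left(6 - 4\right)\right)^{2} = \left(\frac{125}{16} + 16 \cdot 2\right)^{2} = \left(\frac{125}{16} + 32\right)^{2} = \left(\frac{637}{16}\right)^{2} = \frac{405769}{256}$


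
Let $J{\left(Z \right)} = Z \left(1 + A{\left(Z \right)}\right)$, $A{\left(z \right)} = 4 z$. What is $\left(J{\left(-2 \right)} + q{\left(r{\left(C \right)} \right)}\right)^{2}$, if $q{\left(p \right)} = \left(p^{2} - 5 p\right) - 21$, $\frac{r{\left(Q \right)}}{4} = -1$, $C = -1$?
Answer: $841$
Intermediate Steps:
$r{\left(Q \right)} = -4$ ($r{\left(Q \right)} = 4 \left(-1\right) = -4$)
$q{\left(p \right)} = -21 + p^{2} - 5 p$
$J{\left(Z \right)} = Z \left(1 + 4 Z\right)$
$\left(J{\left(-2 \right)} + q{\left(r{\left(C \right)} \right)}\right)^{2} = \left(- 2 \left(1 + 4 \left(-2\right)\right) - \left(1 - 16\right)\right)^{2} = \left(- 2 \left(1 - 8\right) + \left(-21 + 16 + 20\right)\right)^{2} = \left(\left(-2\right) \left(-7\right) + 15\right)^{2} = \left(14 + 15\right)^{2} = 29^{2} = 841$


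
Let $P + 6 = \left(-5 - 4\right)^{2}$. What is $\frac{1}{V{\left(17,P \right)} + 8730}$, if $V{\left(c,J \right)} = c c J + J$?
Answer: $\frac{1}{30480} \approx 3.2808 \cdot 10^{-5}$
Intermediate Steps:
$P = 75$ ($P = -6 + \left(-5 - 4\right)^{2} = -6 + \left(-9\right)^{2} = -6 + 81 = 75$)
$V{\left(c,J \right)} = J + J c^{2}$ ($V{\left(c,J \right)} = c^{2} J + J = J c^{2} + J = J + J c^{2}$)
$\frac{1}{V{\left(17,P \right)} + 8730} = \frac{1}{75 \left(1 + 17^{2}\right) + 8730} = \frac{1}{75 \left(1 + 289\right) + 8730} = \frac{1}{75 \cdot 290 + 8730} = \frac{1}{21750 + 8730} = \frac{1}{30480}$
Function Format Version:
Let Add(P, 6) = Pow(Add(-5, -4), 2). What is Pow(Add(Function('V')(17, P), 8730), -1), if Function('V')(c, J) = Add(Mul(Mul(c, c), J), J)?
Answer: Rational(1, 30480) ≈ 3.2808e-5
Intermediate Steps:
P = 75 (P = Add(-6, Pow(Add(-5, -4), 2)) = Add(-6, Pow(-9, 2)) = Add(-6, 81) = 75)
Function('V')(c, J) = Add(J, Mul(J, Pow(c, 2))) (Function('V')(c, J) = Add(Mul(Pow(c, 2), J), J) = Add(Mul(J, Pow(c, 2)), J) = Add(J, Mul(J, Pow(c, 2))))
Pow(Add(Function('V')(17, P), 8730), -1) = Pow(Add(Mul(75, Add(1, Pow(17, 2))), 8730), -1) = Pow(Add(Mul(75, Add(1, 289)), 8730), -1) = Pow(Add(Mul(75, 290), 8730), -1) = Pow(Add(21750, 8730), -1) = Pow(30480, -1) = Rational(1, 30480)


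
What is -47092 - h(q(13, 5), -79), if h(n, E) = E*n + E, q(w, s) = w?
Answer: -45986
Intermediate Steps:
h(n, E) = E + E*n
-47092 - h(q(13, 5), -79) = -47092 - (-79)*(1 + 13) = -47092 - (-79)*14 = -47092 - 1*(-1106) = -47092 + 1106 = -45986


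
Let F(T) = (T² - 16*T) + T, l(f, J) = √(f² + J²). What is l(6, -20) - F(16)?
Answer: -16 + 2*√109 ≈ 4.8806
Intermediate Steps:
l(f, J) = √(J² + f²)
F(T) = T² - 15*T
l(6, -20) - F(16) = √((-20)² + 6²) - 16*(-15 + 16) = √(400 + 36) - 16 = √436 - 1*16 = 2*√109 - 16 = -16 + 2*√109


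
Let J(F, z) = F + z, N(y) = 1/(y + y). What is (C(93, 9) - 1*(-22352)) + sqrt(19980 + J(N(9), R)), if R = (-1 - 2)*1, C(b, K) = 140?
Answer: 22492 + sqrt(719174)/6 ≈ 22633.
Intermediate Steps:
N(y) = 1/(2*y)
R = -3 (R = -3*1 = -3)
(C(93, 9) - 1*(-22352)) + sqrt(19980 + J(N(9), R)) = (140 - 1*(-22352)) + sqrt(19980 + ((1/2)/9 - 3)) = (140 + 22352) + sqrt(19980 + ((1/2)*(1/9) - 3)) = 22492 + sqrt(19980 + (1/18 - 3)) = 22492 + sqrt(19980 - 53/18) = 22492 + sqrt(359587/18) = 22492 + sqrt(719174)/6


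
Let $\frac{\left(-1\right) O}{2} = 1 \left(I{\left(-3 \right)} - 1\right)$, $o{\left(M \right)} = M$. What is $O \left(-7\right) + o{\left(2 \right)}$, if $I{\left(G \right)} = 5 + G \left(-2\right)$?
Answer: $142$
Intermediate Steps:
$I{\left(G \right)} = 5 - 2 G$
$O = -20$ ($O = - 2 \cdot 1 \left(\left(5 - -6\right) - 1\right) = - 2 \cdot 1 \left(\left(5 + 6\right) - 1\right) = - 2 \cdot 1 \left(11 - 1\right) = - 2 \cdot 1 \cdot 10 = \left(-2\right) 10 = -20$)
$O \left(-7\right) + o{\left(2 \right)} = \left(-20\right) \left(-7\right) + 2 = 140 + 2 = 142$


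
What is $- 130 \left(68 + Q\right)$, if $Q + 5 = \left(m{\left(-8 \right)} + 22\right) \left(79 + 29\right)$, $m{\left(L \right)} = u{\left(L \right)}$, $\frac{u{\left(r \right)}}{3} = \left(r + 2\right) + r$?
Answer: $272610$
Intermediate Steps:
$u{\left(r \right)} = 6 + 6 r$ ($u{\left(r \right)} = 3 \left(\left(r + 2\right) + r\right) = 3 \left(\left(2 + r\right) + r\right) = 3 \left(2 + 2 r\right) = 6 + 6 r$)
$m{\left(L \right)} = 6 + 6 L$
$Q = -2165$ ($Q = -5 + \left(\left(6 + 6 \left(-8\right)\right) + 22\right) \left(79 + 29\right) = -5 + \left(\left(6 - 48\right) + 22\right) 108 = -5 + \left(-42 + 22\right) 108 = -5 - 2160 = -2165$)
$- 130 \left(68 + Q\right) = - 130 \left(68 - 2165\right) = \left(-130\right) \left(-2097\right) = 272610$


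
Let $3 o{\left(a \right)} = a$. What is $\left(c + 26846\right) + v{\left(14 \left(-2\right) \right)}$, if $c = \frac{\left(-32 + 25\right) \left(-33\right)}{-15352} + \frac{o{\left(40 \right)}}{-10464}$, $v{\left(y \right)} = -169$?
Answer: $\frac{401763697423}{15060312} \approx 26677.0$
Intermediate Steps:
$o{\left(a \right)} = \frac{a}{3}$
$c = - \frac{245801}{15060312}$ ($c = \frac{\left(-32 + 25\right) \left(-33\right)}{-15352} + \frac{\frac{1}{3} \cdot 40}{-10464} = \left(-7\right) \left(-33\right) \left(- \frac{1}{15352}\right) + \frac{40}{3} \left(- \frac{1}{10464}\right) = 231 \left(- \frac{1}{15352}\right) - \frac{5}{3924} = - \frac{231}{15352} - \frac{5}{3924} = - \frac{245801}{15060312} \approx -0.016321$)
$\left(c + 26846\right) + v{\left(14 \left(-2\right) \right)} = \left(- \frac{245801}{15060312} + 26846\right) - 169 = \frac{404308890151}{15060312} - 169 = \frac{401763697423}{15060312}$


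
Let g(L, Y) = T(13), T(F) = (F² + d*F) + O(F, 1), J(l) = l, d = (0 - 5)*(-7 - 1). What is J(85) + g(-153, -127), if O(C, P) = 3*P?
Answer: 777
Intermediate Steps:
d = 40 (d = -5*(-8) = 40)
T(F) = 3 + F² + 40*F (T(F) = (F² + 40*F) + 3*1 = (F² + 40*F) + 3 = 3 + F² + 40*F)
g(L, Y) = 692 (g(L, Y) = 3 + 13² + 40*13 = 3 + 169 + 520 = 692)
J(85) + g(-153, -127) = 85 + 692 = 777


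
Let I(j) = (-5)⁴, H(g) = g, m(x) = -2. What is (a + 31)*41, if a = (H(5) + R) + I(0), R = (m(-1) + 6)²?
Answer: 27757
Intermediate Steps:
I(j) = 625
R = 16 (R = (-2 + 6)² = 4² = 16)
a = 646 (a = (5 + 16) + 625 = 21 + 625 = 646)
(a + 31)*41 = (646 + 31)*41 = 677*41 = 27757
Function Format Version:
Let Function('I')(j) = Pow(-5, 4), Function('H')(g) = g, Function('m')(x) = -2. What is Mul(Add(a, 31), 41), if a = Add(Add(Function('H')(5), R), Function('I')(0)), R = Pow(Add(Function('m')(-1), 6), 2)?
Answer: 27757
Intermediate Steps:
Function('I')(j) = 625
R = 16 (R = Pow(Add(-2, 6), 2) = Pow(4, 2) = 16)
a = 646 (a = Add(Add(5, 16), 625) = Add(21, 625) = 646)
Mul(Add(a, 31), 41) = Mul(Add(646, 31), 41) = Mul(677, 41) = 27757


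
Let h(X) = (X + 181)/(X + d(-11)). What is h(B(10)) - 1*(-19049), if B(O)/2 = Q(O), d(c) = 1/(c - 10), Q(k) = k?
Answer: 7985752/419 ≈ 19059.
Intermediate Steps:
d(c) = 1/(-10 + c)
B(O) = 2*O
h(X) = (181 + X)/(-1/21 + X) (h(X) = (X + 181)/(X + 1/(-10 - 11)) = (181 + X)/(X + 1/(-21)) = (181 + X)/(X - 1/21) = (181 + X)/(-1/21 + X))
h(B(10)) - 1*(-19049) = 21*(181 + 2*10)/(-1 + 21*(2*10)) - 1*(-19049) = 21*(181 + 20)/(-1 + 21*20) + 19049 = 21*201/(-1 + 420) + 19049 = 21*201/419 + 19049 = 21*(1/419)*201 + 19049 = 4221/419 + 19049 = 7985752/419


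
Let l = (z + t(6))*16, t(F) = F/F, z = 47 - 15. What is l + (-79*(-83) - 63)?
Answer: 7022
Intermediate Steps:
z = 32
t(F) = 1
l = 528 (l = (32 + 1)*16 = 33*16 = 528)
l + (-79*(-83) - 63) = 528 + (-79*(-83) - 63) = 528 + (6557 - 63) = 528 + 6494 = 7022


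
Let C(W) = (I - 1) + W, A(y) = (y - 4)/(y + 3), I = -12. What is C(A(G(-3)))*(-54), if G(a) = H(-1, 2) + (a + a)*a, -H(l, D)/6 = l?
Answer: 662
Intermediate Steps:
H(l, D) = -6*l
G(a) = 6 + 2*a² (G(a) = -6*(-1) + (a + a)*a = 6 + (2*a)*a = 6 + 2*a²)
A(y) = (-4 + y)/(3 + y)
C(W) = -13 + W (C(W) = (-12 - 1) + W = -13 + W)
C(A(G(-3)))*(-54) = (-13 + (-4 + (6 + 2*(-3)²))/(3 + (6 + 2*(-3)²)))*(-54) = (-13 + (-4 + (6 + 2*9))/(3 + (6 + 2*9)))*(-54) = (-13 + (-4 + (6 + 18))/(3 + (6 + 18)))*(-54) = (-13 + (-4 + 24)/(3 + 24))*(-54) = (-13 + 20/27)*(-54) = -331/27*(-54) = 662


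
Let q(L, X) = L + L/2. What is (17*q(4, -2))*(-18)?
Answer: -1836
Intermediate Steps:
q(L, X) = 3*L/2 (q(L, X) = L + L*(½) = L + L/2 = 3*L/2)
(17*q(4, -2))*(-18) = (17*((3/2)*4))*(-18) = (17*6)*(-18) = 102*(-18) = -1836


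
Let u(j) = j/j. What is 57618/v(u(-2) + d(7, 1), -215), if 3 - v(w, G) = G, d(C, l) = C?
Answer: 28809/109 ≈ 264.30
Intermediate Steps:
u(j) = 1
v(w, G) = 3 - G
57618/v(u(-2) + d(7, 1), -215) = 57618/(3 - 1*(-215)) = 57618/(3 + 215) = 57618/218 = 57618*(1/218) = 28809/109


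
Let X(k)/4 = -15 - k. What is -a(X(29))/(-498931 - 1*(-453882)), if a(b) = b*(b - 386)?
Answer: 98912/45049 ≈ 2.1957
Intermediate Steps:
X(k) = -60 - 4*k (X(k) = 4*(-15 - k) = -60 - 4*k)
a(b) = b*(-386 + b)
-a(X(29))/(-498931 - 1*(-453882)) = -(-60 - 4*29)*(-386 + (-60 - 4*29))/(-498931 - 1*(-453882)) = -(-60 - 116)*(-386 + (-60 - 116))/(-498931 + 453882) = -(-176*(-386 - 176))/(-45049) = -(-176*(-562))*(-1)/45049 = -98912*(-1)/45049 = -1*(-98912/45049) = 98912/45049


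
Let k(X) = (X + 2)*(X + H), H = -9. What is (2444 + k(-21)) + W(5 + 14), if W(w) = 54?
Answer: 3068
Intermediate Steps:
k(X) = (-9 + X)*(2 + X) (k(X) = (X + 2)*(X - 9) = (2 + X)*(-9 + X) = (-9 + X)*(2 + X))
(2444 + k(-21)) + W(5 + 14) = (2444 + (-18 + (-21)**2 - 7*(-21))) + 54 = (2444 + (-18 + 441 + 147)) + 54 = (2444 + 570) + 54 = 3014 + 54 = 3068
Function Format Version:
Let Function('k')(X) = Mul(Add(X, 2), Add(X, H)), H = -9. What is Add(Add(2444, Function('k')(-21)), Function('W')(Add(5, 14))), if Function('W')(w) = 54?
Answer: 3068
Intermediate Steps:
Function('k')(X) = Mul(Add(-9, X), Add(2, X)) (Function('k')(X) = Mul(Add(X, 2), Add(X, -9)) = Mul(Add(2, X), Add(-9, X)) = Mul(Add(-9, X), Add(2, X)))
Add(Add(2444, Function('k')(-21)), Function('W')(Add(5, 14))) = Add(Add(2444, Add(-18, Pow(-21, 2), Mul(-7, -21))), 54) = Add(Add(2444, Add(-18, 441, 147)), 54) = Add(Add(2444, 570), 54) = Add(3014, 54) = 3068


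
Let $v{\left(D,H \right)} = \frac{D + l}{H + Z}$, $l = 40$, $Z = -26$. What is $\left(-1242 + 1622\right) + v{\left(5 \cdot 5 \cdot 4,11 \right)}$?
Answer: $\frac{1112}{3} \approx 370.67$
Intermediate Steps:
$v{\left(D,H \right)} = \frac{40 + D}{-26 + H}$ ($v{\left(D,H \right)} = \frac{D + 40}{H - 26} = \frac{40 + D}{-26 + H}$)
$\left(-1242 + 1622\right) + v{\left(5 \cdot 5 \cdot 4,11 \right)} = \left(-1242 + 1622\right) + \frac{40 + 5 \cdot 5 \cdot 4}{-26 + 11} = 380 + \frac{40 + 25 \cdot 4}{-15} = 380 - \frac{40 + 100}{15} = 380 - \frac{28}{3} = \frac{1112}{3}$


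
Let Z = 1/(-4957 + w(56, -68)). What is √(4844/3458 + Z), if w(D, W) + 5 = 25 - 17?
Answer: √2097116079006/1223638 ≈ 1.1835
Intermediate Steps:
w(D, W) = 3 (w(D, W) = -5 + (25 - 17) = -5 + 8 = 3)
Z = -1/4954 (Z = 1/(-4957 + 3) = 1/(-4954) = -1/4954 ≈ -0.00020186)
√(4844/3458 + Z) = √(4844/3458 - 1/4954) = √(4844*(1/3458) - 1/4954) = √(346/247 - 1/4954) = √(1713837/1223638) = √2097116079006/1223638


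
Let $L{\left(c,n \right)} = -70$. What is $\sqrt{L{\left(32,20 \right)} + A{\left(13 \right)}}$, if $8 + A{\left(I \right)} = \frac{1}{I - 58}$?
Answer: $\frac{i \sqrt{17555}}{15} \approx 8.833 i$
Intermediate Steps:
$A{\left(I \right)} = -8 + \frac{1}{-58 + I}$ ($A{\left(I \right)} = -8 + \frac{1}{I - 58} = -8 + \frac{1}{-58 + I}$)
$\sqrt{L{\left(32,20 \right)} + A{\left(13 \right)}} = \sqrt{-70 + \frac{465 - 104}{-58 + 13}} = \sqrt{-70 + \frac{465 - 104}{-45}} = \sqrt{-70 - \frac{361}{45}} = \sqrt{- \frac{3511}{45}} = \frac{i \sqrt{17555}}{15}$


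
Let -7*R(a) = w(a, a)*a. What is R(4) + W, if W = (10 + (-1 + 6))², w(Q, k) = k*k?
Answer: 1511/7 ≈ 215.86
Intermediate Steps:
w(Q, k) = k²
R(a) = -a³/7 (R(a) = -a²*a/7 = -a³/7)
W = 225 (W = (10 + 5)² = 15² = 225)
R(4) + W = -⅐*4³ + 225 = -⅐*64 + 225 = -64/7 + 225 = 1511/7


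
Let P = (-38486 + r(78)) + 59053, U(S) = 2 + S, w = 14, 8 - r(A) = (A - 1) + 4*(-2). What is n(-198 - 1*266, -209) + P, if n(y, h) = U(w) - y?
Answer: 20986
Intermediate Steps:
r(A) = 17 - A (r(A) = 8 - ((A - 1) + 4*(-2)) = 8 - ((-1 + A) - 8) = 8 - (-9 + A) = 8 + (9 - A) = 17 - A)
P = 20506 (P = (-38486 + (17 - 1*78)) + 59053 = (-38486 + (17 - 78)) + 59053 = (-38486 - 61) + 59053 = -38547 + 59053 = 20506)
n(y, h) = 16 - y (n(y, h) = (2 + 14) - y = 16 - y)
n(-198 - 1*266, -209) + P = (16 - (-198 - 1*266)) + 20506 = (16 - (-198 - 266)) + 20506 = (16 - 1*(-464)) + 20506 = (16 + 464) + 20506 = 480 + 20506 = 20986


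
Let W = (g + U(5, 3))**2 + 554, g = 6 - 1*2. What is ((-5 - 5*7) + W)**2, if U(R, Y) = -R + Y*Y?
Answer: 334084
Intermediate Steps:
U(R, Y) = Y**2 - R (U(R, Y) = -R + Y**2 = Y**2 - R)
g = 4 (g = 6 - 2 = 4)
W = 618 (W = (4 + (3**2 - 1*5))**2 + 554 = (4 + (9 - 5))**2 + 554 = (4 + 4)**2 + 554 = 8**2 + 554 = 64 + 554 = 618)
((-5 - 5*7) + W)**2 = ((-5 - 5*7) + 618)**2 = ((-5 - 35) + 618)**2 = (-40 + 618)**2 = 578**2 = 334084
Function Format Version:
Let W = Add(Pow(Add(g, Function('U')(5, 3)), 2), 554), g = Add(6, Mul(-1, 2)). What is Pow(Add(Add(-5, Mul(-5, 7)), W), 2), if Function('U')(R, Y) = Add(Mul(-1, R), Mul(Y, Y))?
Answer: 334084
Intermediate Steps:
Function('U')(R, Y) = Add(Pow(Y, 2), Mul(-1, R)) (Function('U')(R, Y) = Add(Mul(-1, R), Pow(Y, 2)) = Add(Pow(Y, 2), Mul(-1, R)))
g = 4 (g = Add(6, -2) = 4)
W = 618 (W = Add(Pow(Add(4, Add(Pow(3, 2), Mul(-1, 5))), 2), 554) = Add(Pow(Add(4, Add(9, -5)), 2), 554) = Add(Pow(Add(4, 4), 2), 554) = Add(Pow(8, 2), 554) = Add(64, 554) = 618)
Pow(Add(Add(-5, Mul(-5, 7)), W), 2) = Pow(Add(Add(-5, Mul(-5, 7)), 618), 2) = Pow(Add(Add(-5, -35), 618), 2) = Pow(Add(-40, 618), 2) = Pow(578, 2) = 334084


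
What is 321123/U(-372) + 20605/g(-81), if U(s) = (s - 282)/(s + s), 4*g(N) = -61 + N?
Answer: 2822675002/7739 ≈ 3.6473e+5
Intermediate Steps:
g(N) = -61/4 + N/4 (g(N) = (-61 + N)/4 = -61/4 + N/4)
U(s) = (-282 + s)/(2*s) (U(s) = (-282 + s)/((2*s)) = (-282 + s)*(1/(2*s)) = (-282 + s)/(2*s))
321123/U(-372) + 20605/g(-81) = 321123/(((1/2)*(-282 - 372)/(-372))) + 20605/(-61/4 + (1/4)*(-81)) = 321123/(((1/2)*(-1/372)*(-654))) + 20605/(-61/4 - 81/4) = 321123/(109/124) + 20605/(-71/2) = 321123*(124/109) + 20605*(-2/71) = 39819252/109 - 41210/71 = 2822675002/7739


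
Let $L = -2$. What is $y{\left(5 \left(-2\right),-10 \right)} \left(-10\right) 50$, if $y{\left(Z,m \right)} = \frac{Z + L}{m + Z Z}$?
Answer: $\frac{200}{3} \approx 66.667$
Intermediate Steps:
$y{\left(Z,m \right)} = \frac{-2 + Z}{m + Z^{2}}$ ($y{\left(Z,m \right)} = \frac{Z - 2}{m + Z Z} = \frac{-2 + Z}{m + Z^{2}}$)
$y{\left(5 \left(-2\right),-10 \right)} \left(-10\right) 50 = \frac{-2 + 5 \left(-2\right)}{-10 + \left(5 \left(-2\right)\right)^{2}} \left(-10\right) 50 = \frac{-2 - 10}{-10 + \left(-10\right)^{2}} \left(-10\right) 50 = \frac{1}{-10 + 100} \left(-12\right) \left(-10\right) 50 = \frac{1}{90} \left(-12\right) \left(-10\right) 50 = \left(- \frac{2}{15}\right) \left(-10\right) 50 = \frac{4}{3} \cdot 50 = \frac{200}{3}$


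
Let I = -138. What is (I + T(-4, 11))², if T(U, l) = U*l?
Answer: 33124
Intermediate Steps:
(I + T(-4, 11))² = (-138 - 4*11)² = (-138 - 44)² = (-182)² = 33124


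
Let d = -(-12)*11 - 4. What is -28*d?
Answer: -3584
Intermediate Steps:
d = 128 (d = -12*(-11) - 4 = 132 - 4 = 128)
-28*d = -28*128 = -3584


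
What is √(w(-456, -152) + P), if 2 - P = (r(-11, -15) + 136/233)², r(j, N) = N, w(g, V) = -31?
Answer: I*√12857262/233 ≈ 15.389*I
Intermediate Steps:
P = -11174303/54289 (P = 2 - (-15 + 136/233)² = 2 - (-3359/233)² = 2 - 1*11282881/54289 = 2 - 11282881/54289 = -11174303/54289 ≈ -205.83)
√(w(-456, -152) + P) = √(-31 - 11174303/54289) = √(-12857262/54289) = I*√12857262/233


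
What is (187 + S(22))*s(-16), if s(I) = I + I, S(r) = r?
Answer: -6688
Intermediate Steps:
s(I) = 2*I
(187 + S(22))*s(-16) = (187 + 22)*(2*(-16)) = 209*(-32) = -6688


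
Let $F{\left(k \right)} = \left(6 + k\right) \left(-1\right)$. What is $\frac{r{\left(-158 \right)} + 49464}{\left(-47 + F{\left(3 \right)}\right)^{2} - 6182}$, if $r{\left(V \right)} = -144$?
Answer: $- \frac{24660}{1523} \approx -16.192$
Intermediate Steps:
$F{\left(k \right)} = -6 - k$
$\frac{r{\left(-158 \right)} + 49464}{\left(-47 + F{\left(3 \right)}\right)^{2} - 6182} = \frac{-144 + 49464}{\left(-47 - 9\right)^{2} - 6182} = \frac{49320}{\left(-47 - 9\right)^{2} - 6182} = \frac{49320}{\left(-56\right)^{2} - 6182} = \frac{49320}{3136 - 6182} = \frac{49320}{-3046} = 49320 \left(- \frac{1}{3046}\right) = - \frac{24660}{1523}$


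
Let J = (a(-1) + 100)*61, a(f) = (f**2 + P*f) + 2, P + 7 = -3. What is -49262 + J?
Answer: -42369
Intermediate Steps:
P = -10 (P = -7 - 3 = -10)
a(f) = 2 + f**2 - 10*f (a(f) = (f**2 - 10*f) + 2 = 2 + f**2 - 10*f)
J = 6893 (J = ((2 + (-1)**2 - 10*(-1)) + 100)*61 = ((2 + 1 + 10) + 100)*61 = (13 + 100)*61 = 113*61 = 6893)
-49262 + J = -49262 + 6893 = -42369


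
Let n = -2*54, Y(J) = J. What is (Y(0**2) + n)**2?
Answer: 11664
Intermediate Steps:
n = -108
(Y(0**2) + n)**2 = (0**2 - 108)**2 = (0 - 108)**2 = (-108)**2 = 11664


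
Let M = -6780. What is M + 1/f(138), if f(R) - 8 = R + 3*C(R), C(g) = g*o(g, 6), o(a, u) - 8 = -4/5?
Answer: -105998515/15634 ≈ -6780.0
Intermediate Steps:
o(a, u) = 36/5 (o(a, u) = 8 - 4/5 = 8 - 4*⅕ = 8 - ⅘ = 36/5)
C(g) = 36*g/5 (C(g) = g*(36/5) = 36*g/5)
f(R) = 8 + 113*R/5 (f(R) = 8 + (R + 3*(36*R/5)) = 8 + (R + 108*R/5) = 8 + 113*R/5)
M + 1/f(138) = -6780 + 1/(8 + (113/5)*138) = -6780 + 1/(8 + 15594/5) = -6780 + 1/(15634/5) = -6780 + 5/15634 = -105998515/15634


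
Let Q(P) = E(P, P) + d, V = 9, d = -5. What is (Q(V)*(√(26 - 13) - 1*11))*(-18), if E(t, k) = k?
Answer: 792 - 72*√13 ≈ 532.40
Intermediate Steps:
Q(P) = -5 + P (Q(P) = P - 5 = -5 + P)
(Q(V)*(√(26 - 13) - 1*11))*(-18) = ((-5 + 9)*(√(26 - 13) - 1*11))*(-18) = (4*(√13 - 11))*(-18) = (4*(-11 + √13))*(-18) = (-44 + 4*√13)*(-18) = 792 - 72*√13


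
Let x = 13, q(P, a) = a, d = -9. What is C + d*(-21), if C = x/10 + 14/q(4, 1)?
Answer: 2043/10 ≈ 204.30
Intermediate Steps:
C = 153/10 (C = 13/10 + 14/1 = 13*(⅒) + 14*1 = 13/10 + 14 = 153/10 ≈ 15.300)
C + d*(-21) = 153/10 - 9*(-21) = 153/10 + 189 = 2043/10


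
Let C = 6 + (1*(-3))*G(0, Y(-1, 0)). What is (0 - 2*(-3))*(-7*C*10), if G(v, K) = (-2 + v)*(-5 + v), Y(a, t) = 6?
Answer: 10080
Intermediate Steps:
G(v, K) = (-5 + v)*(-2 + v)
C = -24 (C = 6 + (1*(-3))*(10 + 0² - 7*0) = 6 - 3*(10 + 0 + 0) = 6 - 3*10 = 6 - 30 = -24)
(0 - 2*(-3))*(-7*C*10) = (0 - 2*(-3))*(-7*(-24)*10) = (0 + 6)*(168*10) = 6*1680 = 10080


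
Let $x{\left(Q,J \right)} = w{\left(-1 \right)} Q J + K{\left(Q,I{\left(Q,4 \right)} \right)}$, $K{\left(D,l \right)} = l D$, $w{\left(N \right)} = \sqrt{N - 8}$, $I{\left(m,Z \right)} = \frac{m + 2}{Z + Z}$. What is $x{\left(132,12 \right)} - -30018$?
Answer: $32229 + 4752 i \approx 32229.0 + 4752.0 i$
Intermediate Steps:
$I{\left(m,Z \right)} = \frac{2 + m}{2 Z}$
$w{\left(N \right)} = \sqrt{-8 + N}$
$K{\left(D,l \right)} = D l$
$x{\left(Q,J \right)} = Q \left(\frac{1}{4} + \frac{Q}{8}\right) + 3 i J Q$ ($x{\left(Q,J \right)} = \sqrt{-8 - 1} Q J + Q \frac{2 + Q}{2 \cdot 4} = \sqrt{-9} Q J + Q \frac{1}{2} \cdot \frac{1}{4} \left(2 + Q\right) = 3 i Q J + Q \left(\frac{1}{4} + \frac{Q}{8}\right) = 3 i J Q + Q \left(\frac{1}{4} + \frac{Q}{8}\right) = Q \left(\frac{1}{4} + \frac{Q}{8}\right) + 3 i J Q$)
$x{\left(132,12 \right)} - -30018 = \frac{1}{8} \cdot 132 \left(2 + 132 + 24 i 12\right) - -30018 = \frac{1}{8} \cdot 132 \left(2 + 132 + 288 i\right) + 30018 = \frac{1}{8} \cdot 132 \left(134 + 288 i\right) + 30018 = \left(2211 + 4752 i\right) + 30018 = 32229 + 4752 i$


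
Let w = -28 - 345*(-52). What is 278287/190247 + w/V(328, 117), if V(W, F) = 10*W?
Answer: 17421313/2516170 ≈ 6.9237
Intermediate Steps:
w = 17912 (w = -28 + 17940 = 17912)
278287/190247 + w/V(328, 117) = 278287/190247 + 17912/((10*328)) = 278287*(1/190247) + 17912/3280 = 8977/6137 + 17912*(1/3280) = 8977/6137 + 2239/410 = 17421313/2516170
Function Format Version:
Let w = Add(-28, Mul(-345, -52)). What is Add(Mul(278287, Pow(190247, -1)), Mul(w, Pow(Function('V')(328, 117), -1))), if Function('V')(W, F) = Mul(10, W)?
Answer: Rational(17421313, 2516170) ≈ 6.9237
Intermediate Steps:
w = 17912 (w = Add(-28, 17940) = 17912)
Add(Mul(278287, Pow(190247, -1)), Mul(w, Pow(Function('V')(328, 117), -1))) = Add(Mul(278287, Pow(190247, -1)), Mul(17912, Pow(Mul(10, 328), -1))) = Add(Mul(278287, Rational(1, 190247)), Mul(17912, Pow(3280, -1))) = Add(Rational(8977, 6137), Mul(17912, Rational(1, 3280))) = Add(Rational(8977, 6137), Rational(2239, 410)) = Rational(17421313, 2516170)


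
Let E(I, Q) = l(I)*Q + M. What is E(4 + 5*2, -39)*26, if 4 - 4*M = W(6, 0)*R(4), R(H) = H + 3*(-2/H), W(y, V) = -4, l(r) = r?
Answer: -14105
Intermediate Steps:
R(H) = H - 6/H
M = 7/2 (M = 1 - (-1)*(4 - 6/4) = 1 - (-1)*(4 - 6*1/4) = 1 - (-1)*(4 - 3/2) = 1 - (-1)*5/2 = 1 - 1/4*(-10) = 1 + 5/2 = 7/2 ≈ 3.5000)
E(I, Q) = 7/2 + I*Q (E(I, Q) = I*Q + 7/2 = 7/2 + I*Q)
E(4 + 5*2, -39)*26 = (7/2 + (4 + 5*2)*(-39))*26 = (7/2 + (4 + 10)*(-39))*26 = (7/2 + 14*(-39))*26 = (7/2 - 546)*26 = -1085/2*26 = -14105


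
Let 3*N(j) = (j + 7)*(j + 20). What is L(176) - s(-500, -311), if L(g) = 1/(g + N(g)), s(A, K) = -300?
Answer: 3639601/12132 ≈ 300.00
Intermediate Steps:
N(j) = (7 + j)*(20 + j)/3 (N(j) = ((j + 7)*(j + 20))/3 = ((7 + j)*(20 + j))/3 = (7 + j)*(20 + j)/3)
L(g) = 1/(140/3 + 10*g + g²/3) (L(g) = 1/(g + (140/3 + 9*g + g²/3)) = 1/(140/3 + 10*g + g²/3))
L(176) - s(-500, -311) = 3/(140 + 176² + 30*176) - 1*(-300) = 3/(140 + 30976 + 5280) + 300 = 3/36396 + 300 = 3*(1/36396) + 300 = 1/12132 + 300 = 3639601/12132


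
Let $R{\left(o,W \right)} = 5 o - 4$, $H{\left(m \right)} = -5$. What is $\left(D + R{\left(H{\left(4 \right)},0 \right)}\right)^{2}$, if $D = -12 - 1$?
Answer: $1764$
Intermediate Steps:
$R{\left(o,W \right)} = -4 + 5 o$
$D = -13$
$\left(D + R{\left(H{\left(4 \right)},0 \right)}\right)^{2} = \left(-13 + \left(-4 + 5 \left(-5\right)\right)\right)^{2} = \left(-13 - 29\right)^{2} = \left(-42\right)^{2} = 1764$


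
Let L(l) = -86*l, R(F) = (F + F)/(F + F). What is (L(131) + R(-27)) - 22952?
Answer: -34217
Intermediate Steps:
R(F) = 1 (R(F) = (2*F)/((2*F)) = (2*F)*(1/(2*F)) = 1)
(L(131) + R(-27)) - 22952 = (-86*131 + 1) - 22952 = (-11266 + 1) - 22952 = -11265 - 22952 = -34217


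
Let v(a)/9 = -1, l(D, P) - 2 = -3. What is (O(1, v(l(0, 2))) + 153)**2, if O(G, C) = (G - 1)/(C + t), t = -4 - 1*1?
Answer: 23409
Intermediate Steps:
t = -5 (t = -4 - 1 = -5)
l(D, P) = -1 (l(D, P) = 2 - 3 = -1)
v(a) = -9 (v(a) = 9*(-1) = -9)
O(G, C) = (-1 + G)/(-5 + C) (O(G, C) = (G - 1)/(C - 5) = (-1 + G)/(-5 + C))
(O(1, v(l(0, 2))) + 153)**2 = ((-1 + 1)/(-5 - 9) + 153)**2 = (0/(-14) + 153)**2 = (-1/14*0 + 153)**2 = (0 + 153)**2 = 153**2 = 23409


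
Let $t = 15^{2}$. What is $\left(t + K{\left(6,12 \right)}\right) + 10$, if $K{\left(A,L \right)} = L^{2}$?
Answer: $379$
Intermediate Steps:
$t = 225$
$\left(t + K{\left(6,12 \right)}\right) + 10 = \left(225 + 12^{2}\right) + 10 = \left(225 + 144\right) + 10 = 369 + 10 = 379$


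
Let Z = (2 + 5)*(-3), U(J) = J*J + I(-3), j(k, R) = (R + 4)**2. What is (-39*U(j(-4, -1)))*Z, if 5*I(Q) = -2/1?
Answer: 330057/5 ≈ 66011.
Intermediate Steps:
I(Q) = -2/5 (I(Q) = (-2/1)/5 = (-2*1)/5 = (1/5)*(-2) = -2/5)
j(k, R) = (4 + R)**2
U(J) = -2/5 + J**2 (U(J) = J*J - 2/5 = J**2 - 2/5 = -2/5 + J**2)
Z = -21 (Z = 7*(-3) = -21)
(-39*U(j(-4, -1)))*Z = -39*(-2/5 + ((4 - 1)**2)**2)*(-21) = -39*(-2/5 + (3**2)**2)*(-21) = -39*(-2/5 + 9**2)*(-21) = -39*(-2/5 + 81)*(-21) = -39*403/5*(-21) = -15717/5*(-21) = 330057/5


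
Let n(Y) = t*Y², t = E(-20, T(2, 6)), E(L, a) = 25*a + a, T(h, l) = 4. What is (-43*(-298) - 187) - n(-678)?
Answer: -47794509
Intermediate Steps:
E(L, a) = 26*a
t = 104 (t = 26*4 = 104)
n(Y) = 104*Y²
(-43*(-298) - 187) - n(-678) = (-43*(-298) - 187) - 104*(-678)² = (12814 - 187) - 104*459684 = 12627 - 1*47807136 = 12627 - 47807136 = -47794509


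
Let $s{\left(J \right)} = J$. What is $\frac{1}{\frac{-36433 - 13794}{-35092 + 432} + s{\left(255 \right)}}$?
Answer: $\frac{34660}{8888527} \approx 0.0038994$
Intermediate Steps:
$\frac{1}{\frac{-36433 - 13794}{-35092 + 432} + s{\left(255 \right)}} = \frac{1}{\frac{-36433 - 13794}{-35092 + 432} + 255} = \frac{1}{- \frac{50227}{-34660} + 255} = \frac{1}{\left(-50227\right) \left(- \frac{1}{34660}\right) + 255} = \frac{1}{\frac{50227}{34660} + 255} = \frac{1}{\frac{8888527}{34660}} = \frac{34660}{8888527}$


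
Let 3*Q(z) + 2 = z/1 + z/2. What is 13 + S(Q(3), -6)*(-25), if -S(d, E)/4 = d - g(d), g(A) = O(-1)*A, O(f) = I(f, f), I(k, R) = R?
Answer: 539/3 ≈ 179.67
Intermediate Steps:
Q(z) = -2/3 + z/2 (Q(z) = -2/3 + (z/1 + z/2)/3 = -2/3 + (z*1 + z*(1/2))/3 = -2/3 + (z + z/2)/3 = -2/3 + (3*z/2)/3 = -2/3 + z/2)
O(f) = f
g(A) = -A
S(d, E) = -8*d (S(d, E) = -4*(d - (-1)*d) = -4*(d + d) = -8*d)
13 + S(Q(3), -6)*(-25) = 13 - 8*(-2/3 + (1/2)*3)*(-25) = 13 - 8*(-2/3 + 3/2)*(-25) = 13 - 8*5/6*(-25) = 13 - 20/3*(-25) = 13 + 500/3 = 539/3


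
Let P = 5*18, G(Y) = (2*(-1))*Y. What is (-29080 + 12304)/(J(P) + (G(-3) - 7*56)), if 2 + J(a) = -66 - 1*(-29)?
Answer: 16776/425 ≈ 39.473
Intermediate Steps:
G(Y) = -2*Y
P = 90
J(a) = -39 (J(a) = -2 + (-66 - 1*(-29)) = -2 + (-66 + 29) = -2 - 37 = -39)
(-29080 + 12304)/(J(P) + (G(-3) - 7*56)) = (-29080 + 12304)/(-39 + (-2*(-3) - 7*56)) = -16776/(-39 + (6 - 392)) = -16776/(-39 - 386) = -16776/(-425) = -16776*(-1/425) = 16776/425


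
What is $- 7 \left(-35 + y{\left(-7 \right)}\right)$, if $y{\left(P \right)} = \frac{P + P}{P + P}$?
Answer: $238$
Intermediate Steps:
$y{\left(P \right)} = 1$ ($y{\left(P \right)} = \frac{2 P}{2 P} = 2 P \frac{1}{2 P} = 1$)
$- 7 \left(-35 + y{\left(-7 \right)}\right) = - 7 \left(-35 + 1\right) = \left(-7\right) \left(-34\right) = 238$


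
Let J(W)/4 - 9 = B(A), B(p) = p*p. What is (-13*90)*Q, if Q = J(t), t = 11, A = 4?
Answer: -117000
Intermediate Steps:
B(p) = p**2
J(W) = 100 (J(W) = 36 + 4*4**2 = 36 + 4*16 = 36 + 64 = 100)
Q = 100
(-13*90)*Q = -13*90*100 = -1170*100 = -117000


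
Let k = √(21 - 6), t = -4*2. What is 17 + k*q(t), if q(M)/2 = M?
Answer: 17 - 16*√15 ≈ -44.968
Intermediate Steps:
t = -8
k = √15 ≈ 3.8730
q(M) = 2*M
17 + k*q(t) = 17 + √15*(2*(-8)) = 17 + √15*(-16) = 17 - 16*√15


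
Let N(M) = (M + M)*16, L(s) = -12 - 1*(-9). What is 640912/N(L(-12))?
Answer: -40057/6 ≈ -6676.2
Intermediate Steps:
L(s) = -3 (L(s) = -12 + 9 = -3)
N(M) = 32*M (N(M) = (2*M)*16 = 32*M)
640912/N(L(-12)) = 640912/((32*(-3))) = 640912/(-96) = 640912*(-1/96) = -40057/6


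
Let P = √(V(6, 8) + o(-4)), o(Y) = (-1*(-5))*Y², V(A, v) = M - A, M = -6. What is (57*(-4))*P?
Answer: -456*√17 ≈ -1880.1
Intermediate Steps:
V(A, v) = -6 - A
o(Y) = 5*Y²
P = 2*√17 (P = √((-6 - 1*6) + 5*(-4)²) = √((-6 - 6) + 5*16) = √(-12 + 80) = √68 = 2*√17 ≈ 8.2462)
(57*(-4))*P = (57*(-4))*(2*√17) = -456*√17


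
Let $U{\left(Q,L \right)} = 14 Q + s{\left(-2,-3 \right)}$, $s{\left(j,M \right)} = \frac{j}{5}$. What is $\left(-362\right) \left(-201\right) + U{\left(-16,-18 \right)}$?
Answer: $\frac{362688}{5} \approx 72538.0$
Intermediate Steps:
$s{\left(j,M \right)} = \frac{j}{5}$ ($s{\left(j,M \right)} = j \frac{1}{5} = \frac{j}{5}$)
$U{\left(Q,L \right)} = - \frac{2}{5} + 14 Q$ ($U{\left(Q,L \right)} = 14 Q + \frac{1}{5} \left(-2\right) = 14 Q - \frac{2}{5} = - \frac{2}{5} + 14 Q$)
$\left(-362\right) \left(-201\right) + U{\left(-16,-18 \right)} = \left(-362\right) \left(-201\right) + \left(- \frac{2}{5} + 14 \left(-16\right)\right) = 72762 - \frac{1122}{5} = \frac{362688}{5}$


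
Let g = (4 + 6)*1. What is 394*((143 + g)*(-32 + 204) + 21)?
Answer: 10376778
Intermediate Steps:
g = 10 (g = 10*1 = 10)
394*((143 + g)*(-32 + 204) + 21) = 394*((143 + 10)*(-32 + 204) + 21) = 394*(153*172 + 21) = 394*(26316 + 21) = 394*26337 = 10376778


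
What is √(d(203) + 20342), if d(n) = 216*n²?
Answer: √8921486 ≈ 2986.9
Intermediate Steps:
√(d(203) + 20342) = √(216*203² + 20342) = √(216*41209 + 20342) = √(8901144 + 20342) = √8921486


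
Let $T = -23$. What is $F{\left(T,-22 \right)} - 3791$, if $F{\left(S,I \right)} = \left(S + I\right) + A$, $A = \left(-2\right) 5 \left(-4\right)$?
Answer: $-3796$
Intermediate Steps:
$A = 40$ ($A = \left(-10\right) \left(-4\right) = 40$)
$F{\left(S,I \right)} = 40 + I + S$ ($F{\left(S,I \right)} = \left(S + I\right) + 40 = \left(I + S\right) + 40 = 40 + I + S$)
$F{\left(T,-22 \right)} - 3791 = \left(40 - 22 - 23\right) - 3791 = -5 - 3791 = -3796$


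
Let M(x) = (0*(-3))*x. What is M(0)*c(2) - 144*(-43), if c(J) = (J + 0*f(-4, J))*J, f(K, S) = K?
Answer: 6192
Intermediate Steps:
M(x) = 0 (M(x) = 0*x = 0)
c(J) = J² (c(J) = (J + 0*(-4))*J = (J + 0)*J = J*J = J²)
M(0)*c(2) - 144*(-43) = 0*2² - 144*(-43) = 0*4 + 6192 = 0 + 6192 = 6192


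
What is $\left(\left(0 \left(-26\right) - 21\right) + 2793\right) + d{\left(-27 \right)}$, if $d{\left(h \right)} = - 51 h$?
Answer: $4149$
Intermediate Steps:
$\left(\left(0 \left(-26\right) - 21\right) + 2793\right) + d{\left(-27 \right)} = \left(\left(0 \left(-26\right) - 21\right) + 2793\right) - -1377 = \left(\left(0 - 21\right) + 2793\right) + 1377 = \left(-21 + 2793\right) + 1377 = 2772 + 1377 = 4149$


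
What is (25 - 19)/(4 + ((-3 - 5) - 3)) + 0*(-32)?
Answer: -6/7 ≈ -0.85714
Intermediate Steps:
(25 - 19)/(4 + ((-3 - 5) - 3)) + 0*(-32) = 6/(4 + (-8 - 3)) + 0 = 6/(4 - 11) + 0 = 6/(-7) + 0 = 6*(-⅐) + 0 = -6/7 + 0 = -6/7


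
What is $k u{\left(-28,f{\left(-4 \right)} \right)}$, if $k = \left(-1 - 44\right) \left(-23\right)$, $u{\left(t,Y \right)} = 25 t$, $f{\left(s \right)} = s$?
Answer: $-724500$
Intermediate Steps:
$k = 1035$ ($k = \left(-45\right) \left(-23\right) = 1035$)
$k u{\left(-28,f{\left(-4 \right)} \right)} = 1035 \cdot 25 \left(-28\right) = 1035 \left(-700\right) = -724500$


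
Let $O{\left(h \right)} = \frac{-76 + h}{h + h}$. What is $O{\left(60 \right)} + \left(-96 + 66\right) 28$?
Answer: $- \frac{12602}{15} \approx -840.13$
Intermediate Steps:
$O{\left(h \right)} = \frac{-76 + h}{2 h}$
$O{\left(60 \right)} + \left(-96 + 66\right) 28 = \frac{-76 + 60}{2 \cdot 60} + \left(-96 + 66\right) 28 = \frac{1}{2} \cdot \frac{1}{60} \left(-16\right) - 840 = - \frac{2}{15} - 840 = - \frac{12602}{15}$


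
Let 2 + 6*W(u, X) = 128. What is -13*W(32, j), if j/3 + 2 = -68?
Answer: -273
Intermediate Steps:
j = -210 (j = -6 + 3*(-68) = -6 - 204 = -210)
W(u, X) = 21 (W(u, X) = -⅓ + (⅙)*128 = -⅓ + 64/3 = 21)
-13*W(32, j) = -13*21 = -273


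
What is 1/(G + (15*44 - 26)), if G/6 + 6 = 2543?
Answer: 1/15856 ≈ 6.3068e-5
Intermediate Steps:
G = 15222 (G = -36 + 6*2543 = -36 + 15258 = 15222)
1/(G + (15*44 - 26)) = 1/(15222 + (15*44 - 26)) = 1/(15222 + (660 - 26)) = 1/(15222 + 634) = 1/15856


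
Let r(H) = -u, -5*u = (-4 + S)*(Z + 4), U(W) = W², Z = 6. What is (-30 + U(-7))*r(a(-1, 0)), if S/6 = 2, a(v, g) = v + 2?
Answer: 304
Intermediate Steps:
a(v, g) = 2 + v
S = 12 (S = 6*2 = 12)
u = -16 (u = -(-4 + 12)*(6 + 4)/5 = -8*10/5 = -⅕*80 = -16)
r(H) = 16 (r(H) = -1*(-16) = 16)
(-30 + U(-7))*r(a(-1, 0)) = (-30 + (-7)²)*16 = (-30 + 49)*16 = 19*16 = 304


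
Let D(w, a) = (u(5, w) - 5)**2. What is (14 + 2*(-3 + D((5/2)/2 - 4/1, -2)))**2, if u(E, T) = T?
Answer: 1050625/64 ≈ 16416.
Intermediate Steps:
D(w, a) = (-5 + w)**2 (D(w, a) = (w - 5)**2 = (-5 + w)**2)
(14 + 2*(-3 + D((5/2)/2 - 4/1, -2)))**2 = (14 + 2*(-3 + (-5 + ((5/2)/2 - 4/1))**2))**2 = (14 + 2*(-3 + (-5 + ((5*(1/2))*(1/2) - 4*1))**2))**2 = (14 + 2*(-3 + (-5 + ((5/2)*(1/2) - 4))**2))**2 = (14 + 2*(-3 + (-5 + (5/4 - 4))**2))**2 = (14 + 2*(-3 + (-5 - 11/4)**2))**2 = (14 + 2*(-3 + (-31/4)**2))**2 = (14 + 2*(-3 + 961/16))**2 = (14 + 2*(913/16))**2 = (14 + 913/8)**2 = (1025/8)**2 = 1050625/64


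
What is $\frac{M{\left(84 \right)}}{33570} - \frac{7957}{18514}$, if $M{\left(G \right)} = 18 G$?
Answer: $- \frac{13284629}{34528610} \approx -0.38474$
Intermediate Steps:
$\frac{M{\left(84 \right)}}{33570} - \frac{7957}{18514} = \frac{18 \cdot 84}{33570} - \frac{7957}{18514} = 1512 \cdot \frac{1}{33570} - \frac{7957}{18514} = \frac{84}{1865} - \frac{7957}{18514} = - \frac{13284629}{34528610}$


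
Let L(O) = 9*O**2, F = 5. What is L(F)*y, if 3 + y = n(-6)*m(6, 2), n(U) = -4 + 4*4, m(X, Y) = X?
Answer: 15525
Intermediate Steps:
n(U) = 12 (n(U) = -4 + 16 = 12)
y = 69 (y = -3 + 12*6 = -3 + 72 = 69)
L(F)*y = (9*5**2)*69 = (9*25)*69 = 225*69 = 15525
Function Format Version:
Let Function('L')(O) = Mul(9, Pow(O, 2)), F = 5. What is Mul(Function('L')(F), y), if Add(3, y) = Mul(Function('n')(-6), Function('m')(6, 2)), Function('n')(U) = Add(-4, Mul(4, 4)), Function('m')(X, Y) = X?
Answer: 15525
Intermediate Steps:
Function('n')(U) = 12 (Function('n')(U) = Add(-4, 16) = 12)
y = 69 (y = Add(-3, Mul(12, 6)) = Add(-3, 72) = 69)
Mul(Function('L')(F), y) = Mul(Mul(9, Pow(5, 2)), 69) = Mul(Mul(9, 25), 69) = Mul(225, 69) = 15525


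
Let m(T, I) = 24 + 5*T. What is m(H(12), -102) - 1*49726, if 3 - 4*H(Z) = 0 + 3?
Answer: -49702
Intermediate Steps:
H(Z) = 0 (H(Z) = ¾ - (0 + 3)/4 = ¾ - ¼*3 = ¾ - ¾ = 0)
m(H(12), -102) - 1*49726 = (24 + 5*0) - 1*49726 = (24 + 0) - 49726 = 24 - 49726 = -49702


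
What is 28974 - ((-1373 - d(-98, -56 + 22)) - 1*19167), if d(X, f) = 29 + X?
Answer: 49445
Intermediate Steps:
28974 - ((-1373 - d(-98, -56 + 22)) - 1*19167) = 28974 - ((-1373 - (29 - 98)) - 1*19167) = 28974 - ((-1373 - 1*(-69)) - 19167) = 28974 - ((-1373 + 69) - 19167) = 28974 - (-1304 - 19167) = 28974 - 1*(-20471) = 28974 + 20471 = 49445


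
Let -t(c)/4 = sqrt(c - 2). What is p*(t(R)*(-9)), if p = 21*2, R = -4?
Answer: 1512*I*sqrt(6) ≈ 3703.6*I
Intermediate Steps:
t(c) = -4*sqrt(-2 + c) (t(c) = -4*sqrt(c - 2) = -4*sqrt(-2 + c))
p = 42
p*(t(R)*(-9)) = 42*(-4*sqrt(-2 - 4)*(-9)) = 42*(-4*I*sqrt(6)*(-9)) = 42*(36*I*sqrt(6)) = 1512*I*sqrt(6)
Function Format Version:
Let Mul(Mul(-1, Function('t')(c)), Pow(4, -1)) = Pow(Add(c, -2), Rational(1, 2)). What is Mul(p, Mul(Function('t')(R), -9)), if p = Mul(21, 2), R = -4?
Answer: Mul(1512, I, Pow(6, Rational(1, 2))) ≈ Mul(3703.6, I)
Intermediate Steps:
Function('t')(c) = Mul(-4, Pow(Add(-2, c), Rational(1, 2))) (Function('t')(c) = Mul(-4, Pow(Add(c, -2), Rational(1, 2))) = Mul(-4, Pow(Add(-2, c), Rational(1, 2))))
p = 42
Mul(p, Mul(Function('t')(R), -9)) = Mul(42, Mul(Mul(-4, Pow(Add(-2, -4), Rational(1, 2))), -9)) = Mul(42, Mul(Mul(-4, Pow(-6, Rational(1, 2))), -9)) = Mul(42, Mul(Mul(-4, Mul(I, Pow(6, Rational(1, 2)))), -9)) = Mul(42, Mul(Mul(-4, I, Pow(6, Rational(1, 2))), -9)) = Mul(42, Mul(36, I, Pow(6, Rational(1, 2)))) = Mul(1512, I, Pow(6, Rational(1, 2)))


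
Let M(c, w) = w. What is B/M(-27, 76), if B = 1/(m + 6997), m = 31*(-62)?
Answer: 1/385700 ≈ 2.5927e-6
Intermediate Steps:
m = -1922
B = 1/5075 (B = 1/(-1922 + 6997) = 1/5075 ≈ 0.00019704)
B/M(-27, 76) = (1/5075)/76 = (1/5075)*(1/76) = 1/385700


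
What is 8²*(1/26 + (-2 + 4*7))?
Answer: 21664/13 ≈ 1666.5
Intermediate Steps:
8²*(1/26 + (-2 + 4*7)) = 64*(1/26 + (-2 + 28)) = 64*(1/26 + 26) = 64*(677/26) = 21664/13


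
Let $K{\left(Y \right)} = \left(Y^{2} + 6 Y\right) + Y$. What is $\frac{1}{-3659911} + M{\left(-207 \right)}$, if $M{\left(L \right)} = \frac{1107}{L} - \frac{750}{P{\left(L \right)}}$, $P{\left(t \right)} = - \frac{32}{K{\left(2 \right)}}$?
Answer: $\frac{280499238767}{673423624} \approx 416.53$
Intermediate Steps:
$K{\left(Y \right)} = Y^{2} + 7 Y$
$P{\left(t \right)} = - \frac{16}{9}$ ($P{\left(t \right)} = - \frac{32}{2 \left(7 + 2\right)} = - \frac{32}{2 \cdot 9} = - \frac{32}{18} = \left(-32\right) \frac{1}{18} = - \frac{16}{9}$)
$M{\left(L \right)} = \frac{3375}{8} + \frac{1107}{L}$ ($M{\left(L \right)} = \frac{1107}{L} - \frac{750}{- \frac{16}{9}} = \frac{1107}{L} - - \frac{3375}{8} = \frac{1107}{L} + \frac{3375}{8} = \frac{3375}{8} + \frac{1107}{L}$)
$\frac{1}{-3659911} + M{\left(-207 \right)} = \frac{1}{-3659911} + \left(\frac{3375}{8} + \frac{1107}{-207}\right) = - \frac{1}{3659911} + \left(\frac{3375}{8} + 1107 \left(- \frac{1}{207}\right)\right) = - \frac{1}{3659911} + \left(\frac{3375}{8} - \frac{123}{23}\right) = - \frac{1}{3659911} + \frac{76641}{184} = \frac{280499238767}{673423624}$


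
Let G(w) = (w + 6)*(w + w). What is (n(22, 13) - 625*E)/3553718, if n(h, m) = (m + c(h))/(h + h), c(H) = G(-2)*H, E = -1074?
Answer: 29534661/156363592 ≈ 0.18888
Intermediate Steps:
G(w) = 2*w*(6 + w) (G(w) = (6 + w)*(2*w) = 2*w*(6 + w))
c(H) = -16*H (c(H) = (2*(-2)*(6 - 2))*H = (2*(-2)*4)*H = -16*H)
n(h, m) = (m - 16*h)/(2*h) (n(h, m) = (m - 16*h)/(h + h) = (m - 16*h)/((2*h)) = (m - 16*h)*(1/(2*h)) = (m - 16*h)/(2*h))
(n(22, 13) - 625*E)/3553718 = ((-8 + (½)*13/22) - 625*(-1074))/3553718 = ((-8 + (½)*13*(1/22)) + 671250)*(1/3553718) = ((-8 + 13/44) + 671250)*(1/3553718) = (-339/44 + 671250)*(1/3553718) = (29534661/44)*(1/3553718) = 29534661/156363592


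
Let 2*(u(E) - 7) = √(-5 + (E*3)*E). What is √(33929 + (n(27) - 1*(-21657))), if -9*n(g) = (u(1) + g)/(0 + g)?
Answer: √(162088368 - 6*I*√2)/54 ≈ 235.77 - 6.1712e-6*I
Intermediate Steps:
u(E) = 7 + √(-5 + 3*E²)/2 (u(E) = 7 + √(-5 + (E*3)*E)/2 = 7 + √(-5 + (3*E)*E)/2 = 7 + √(-5 + 3*E²)/2)
n(g) = -(7 + g + I*√2/2)/(9*g) (n(g) = -((7 + √(-5 + 3*1²)/2) + g)/(9*(0 + g)) = -((7 + √(-5 + 3*1)/2) + g)/(9*g) = -((7 + √(-5 + 3)/2) + g)/(9*g) = -((7 + √(-2)/2) + g)/(9*g) = -((7 + (I*√2)/2) + g)/(9*g) = -((7 + I*√2/2) + g)/(9*g) = -(7 + g + I*√2/2)/(9*g))
√(33929 + (n(27) - 1*(-21657))) = √(33929 + ((1/18)*(-14 - 2*27 - I*√2)/27 - 1*(-21657))) = √(33929 + ((1/18)*(1/27)*(-14 - 54 - I*√2) + 21657)) = √(33929 + ((1/18)*(1/27)*(-68 - I*√2) + 21657)) = √(33929 + ((-34/243 - I*√2/486) + 21657)) = √(33929 + (5262617/243 - I*√2/486)) = √(13507364/243 - I*√2/486)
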